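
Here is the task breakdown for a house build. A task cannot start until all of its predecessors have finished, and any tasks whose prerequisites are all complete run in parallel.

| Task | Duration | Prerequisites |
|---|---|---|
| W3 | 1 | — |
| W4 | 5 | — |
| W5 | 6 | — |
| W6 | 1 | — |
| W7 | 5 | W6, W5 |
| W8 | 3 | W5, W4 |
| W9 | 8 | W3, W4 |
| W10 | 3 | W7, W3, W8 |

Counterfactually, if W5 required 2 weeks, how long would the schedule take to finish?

13

Actual critical path: W5→W7→W10 = 6+5+3 = 14 ⇒ 14 weeks.
W5 is on the critical path; changing it to 2 makes that path 10 weeks.
New critical path: W4→W9 = 5+8 = 13 ⇒ 13 weeks.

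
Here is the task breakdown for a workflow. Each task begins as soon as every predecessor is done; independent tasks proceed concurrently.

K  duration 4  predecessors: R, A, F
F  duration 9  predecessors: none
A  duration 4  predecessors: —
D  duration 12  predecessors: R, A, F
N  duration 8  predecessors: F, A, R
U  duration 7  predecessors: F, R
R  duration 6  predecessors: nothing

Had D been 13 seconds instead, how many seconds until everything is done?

22

As given, the longest chain is F→D = 9+12 = 21, so the finish is 21 seconds.
Since D is critical, the +1 change carries straight to that chain (now 22 seconds).
No other chain overtakes it, so the finish is 22 seconds.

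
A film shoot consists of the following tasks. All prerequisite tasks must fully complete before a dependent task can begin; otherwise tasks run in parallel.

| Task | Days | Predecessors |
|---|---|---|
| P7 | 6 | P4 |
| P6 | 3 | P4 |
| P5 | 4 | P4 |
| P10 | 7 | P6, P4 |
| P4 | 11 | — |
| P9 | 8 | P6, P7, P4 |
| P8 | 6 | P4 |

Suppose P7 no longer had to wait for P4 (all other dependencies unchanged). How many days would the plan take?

22

Before: longest chain P4→P7→P9 = 11+6+8 = 25, finish 25.
Without P4→P7, P7's earliest start moves from 11 to 0.
After: P4→P6→P9 = 11+3+8 = 22 → 22 days.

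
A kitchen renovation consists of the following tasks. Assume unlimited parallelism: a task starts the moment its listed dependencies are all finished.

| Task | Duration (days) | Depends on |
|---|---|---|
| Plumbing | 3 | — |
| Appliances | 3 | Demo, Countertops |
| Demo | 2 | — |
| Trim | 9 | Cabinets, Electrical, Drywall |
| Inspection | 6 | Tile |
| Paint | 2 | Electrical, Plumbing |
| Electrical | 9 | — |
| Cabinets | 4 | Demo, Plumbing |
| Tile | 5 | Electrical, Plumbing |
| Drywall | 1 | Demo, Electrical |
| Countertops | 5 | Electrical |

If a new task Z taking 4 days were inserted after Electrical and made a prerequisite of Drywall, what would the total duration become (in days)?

23

Originally the plan takes 20 days.
With Z inserted, Drywall now waits for max(Demo, Electrical, Z).
New critical path: Electrical→Z→Drywall→Trim = 9+4+1+9 = 23 ⇒ 23 days.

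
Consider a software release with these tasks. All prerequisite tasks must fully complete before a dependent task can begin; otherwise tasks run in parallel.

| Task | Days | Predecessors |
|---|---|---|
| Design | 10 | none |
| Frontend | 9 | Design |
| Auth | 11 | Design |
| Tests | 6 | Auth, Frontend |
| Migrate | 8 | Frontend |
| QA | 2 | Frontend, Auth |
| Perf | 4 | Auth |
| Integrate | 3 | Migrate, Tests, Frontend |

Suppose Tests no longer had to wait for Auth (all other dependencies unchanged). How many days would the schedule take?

Before: longest chain Design→Frontend→Migrate→Integrate = 10+9+8+3 = 30, finish 30.
Without Auth→Tests, Tests's earliest start moves from 21 to 19.
New critical path: Design→Frontend→Migrate→Integrate = 10+9+8+3 = 30 ⇒ 30 days.

30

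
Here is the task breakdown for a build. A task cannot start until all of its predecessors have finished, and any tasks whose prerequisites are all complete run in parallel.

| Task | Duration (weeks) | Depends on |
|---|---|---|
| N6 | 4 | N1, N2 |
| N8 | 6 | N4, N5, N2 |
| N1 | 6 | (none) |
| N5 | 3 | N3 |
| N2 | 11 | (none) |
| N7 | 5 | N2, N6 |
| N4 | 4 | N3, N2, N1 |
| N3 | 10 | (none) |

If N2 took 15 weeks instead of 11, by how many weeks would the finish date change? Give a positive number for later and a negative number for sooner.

4

Critical path before the change: N2→N4→N8 = 11+4+6 = 21 giving 21 weeks.
N2 is on the critical path; changing it to 15 makes that path 25 weeks.
The critical path is still N2→N4→N8; finish is now 25 weeks.
Change in finish: 25 − 21 = +4 weeks.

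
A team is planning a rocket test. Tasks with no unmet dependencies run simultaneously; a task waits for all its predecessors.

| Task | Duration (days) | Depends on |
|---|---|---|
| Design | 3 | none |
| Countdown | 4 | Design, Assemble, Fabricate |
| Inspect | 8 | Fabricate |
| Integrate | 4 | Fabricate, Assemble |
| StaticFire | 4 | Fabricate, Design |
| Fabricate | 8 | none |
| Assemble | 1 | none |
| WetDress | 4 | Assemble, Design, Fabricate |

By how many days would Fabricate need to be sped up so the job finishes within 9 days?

7

Current finish: 16 days; target: 9.
Fabricate is on every critical path, so each day cut from Fabricate cuts the finish by one (this holds down to a finish of 9).
Need 16 − 9 = 7 days off Fabricate → Fabricate becomes 1 day, finish becomes 9.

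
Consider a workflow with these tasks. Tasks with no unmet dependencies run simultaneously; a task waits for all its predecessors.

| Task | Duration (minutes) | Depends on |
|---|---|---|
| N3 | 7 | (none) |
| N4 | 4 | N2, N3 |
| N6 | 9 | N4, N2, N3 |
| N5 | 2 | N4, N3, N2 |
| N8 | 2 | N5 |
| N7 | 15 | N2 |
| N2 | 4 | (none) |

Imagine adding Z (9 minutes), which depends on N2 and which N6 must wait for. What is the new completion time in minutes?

Originally the schedule takes 20 minutes.
With Z inserted, N6 now waits for max(N4, N2, N3, Z).
New critical path: N2→Z→N6 = 4+9+9 = 22 ⇒ 22 minutes.

22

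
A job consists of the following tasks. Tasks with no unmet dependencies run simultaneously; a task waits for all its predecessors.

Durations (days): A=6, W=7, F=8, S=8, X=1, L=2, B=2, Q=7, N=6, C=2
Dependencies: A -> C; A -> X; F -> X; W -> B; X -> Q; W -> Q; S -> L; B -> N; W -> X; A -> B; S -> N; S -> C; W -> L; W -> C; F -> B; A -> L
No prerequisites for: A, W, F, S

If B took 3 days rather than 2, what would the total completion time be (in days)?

Baseline: F→B→N = 8+2+6 = 16 → 16 days.
B is on the critical path; changing it to 3 makes that path 17 days.
The critical path is still F→B→N; finish is now 17 days.

17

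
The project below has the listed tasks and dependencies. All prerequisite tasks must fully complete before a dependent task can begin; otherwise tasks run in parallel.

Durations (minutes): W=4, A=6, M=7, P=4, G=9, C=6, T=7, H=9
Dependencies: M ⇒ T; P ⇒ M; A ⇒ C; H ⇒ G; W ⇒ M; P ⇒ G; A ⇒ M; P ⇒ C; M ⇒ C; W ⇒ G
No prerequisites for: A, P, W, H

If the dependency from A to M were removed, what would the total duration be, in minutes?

Before: longest chain A→M→T = 6+7+7 = 20, finish 20.
Without A→M, M's earliest start moves from 6 to 4.
New critical path: P→M→T = 4+7+7 = 18 ⇒ 18 minutes.

18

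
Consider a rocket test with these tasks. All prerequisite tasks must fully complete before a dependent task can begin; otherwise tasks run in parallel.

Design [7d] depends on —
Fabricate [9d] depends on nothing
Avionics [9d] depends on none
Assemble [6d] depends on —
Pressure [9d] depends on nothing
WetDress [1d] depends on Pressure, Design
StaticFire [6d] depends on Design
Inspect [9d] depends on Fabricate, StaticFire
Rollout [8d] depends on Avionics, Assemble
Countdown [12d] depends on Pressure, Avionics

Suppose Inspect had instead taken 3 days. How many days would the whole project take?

21

The binding path is Design→StaticFire→Inspect = 7+6+9 = 22; finish at 22 days.
Since Inspect is critical, the -6 change carries straight to that chain (now 16 days).
New critical path: Avionics→Countdown = 9+12 = 21 ⇒ 21 days.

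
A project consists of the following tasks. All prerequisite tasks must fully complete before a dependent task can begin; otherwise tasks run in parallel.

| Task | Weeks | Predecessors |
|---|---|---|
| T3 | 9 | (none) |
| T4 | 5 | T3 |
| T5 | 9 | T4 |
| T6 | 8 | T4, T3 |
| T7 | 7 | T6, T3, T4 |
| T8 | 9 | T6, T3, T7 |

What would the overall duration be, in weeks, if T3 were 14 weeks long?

Critical path before the change: T3→T4→T6→T7→T8 = 9+5+8+7+9 = 38 giving 38 weeks.
T3 lies on that path, so at 14 weeks the path becomes 43 weeks.
No other chain overtakes it, so the finish is 43 weeks.

43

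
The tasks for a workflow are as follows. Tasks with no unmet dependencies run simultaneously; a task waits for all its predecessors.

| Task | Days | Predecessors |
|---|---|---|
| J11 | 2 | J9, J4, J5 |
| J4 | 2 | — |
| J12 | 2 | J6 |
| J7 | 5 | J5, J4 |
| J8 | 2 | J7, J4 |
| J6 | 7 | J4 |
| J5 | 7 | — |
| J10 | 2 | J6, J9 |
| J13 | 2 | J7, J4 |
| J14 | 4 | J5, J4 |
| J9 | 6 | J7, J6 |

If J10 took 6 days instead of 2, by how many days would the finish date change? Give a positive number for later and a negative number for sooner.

4

Baseline: J5→J7→J9→J10 = 7+5+6+2 = 20 → 20 days.
J10 is on the critical path; changing it to 6 makes that path 24 days.
The critical path is still J5→J7→J9→J10; finish is now 24 days.
Change in finish: 24 − 20 = +4 days.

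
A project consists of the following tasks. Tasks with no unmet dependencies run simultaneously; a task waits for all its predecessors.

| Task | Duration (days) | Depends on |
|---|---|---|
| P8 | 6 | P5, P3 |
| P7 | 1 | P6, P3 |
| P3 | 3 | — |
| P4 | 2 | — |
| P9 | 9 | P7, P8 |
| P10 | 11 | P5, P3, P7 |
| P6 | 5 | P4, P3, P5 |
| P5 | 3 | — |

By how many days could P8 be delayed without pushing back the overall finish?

2

The longest chain is P3→P6→P7→P10 = 3+5+1+11 = 20; overall finish 20 days.
P8 finishes as early as 9 and must finish by 11.
Float = 20 − 18 = 2.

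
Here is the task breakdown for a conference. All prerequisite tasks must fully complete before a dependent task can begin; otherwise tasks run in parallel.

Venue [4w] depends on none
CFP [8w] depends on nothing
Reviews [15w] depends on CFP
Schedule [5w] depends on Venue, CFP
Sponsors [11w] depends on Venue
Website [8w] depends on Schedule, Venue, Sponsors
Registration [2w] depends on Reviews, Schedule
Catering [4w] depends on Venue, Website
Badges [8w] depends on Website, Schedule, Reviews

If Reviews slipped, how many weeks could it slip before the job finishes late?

0

Critical path: Venue→Sponsors→Website→Badges = 4+11+8+8 = 31, so the finish is 31 weeks.
Reviews finishes as early as 23 and must finish by 23.
Float = 31 − 31 = 0.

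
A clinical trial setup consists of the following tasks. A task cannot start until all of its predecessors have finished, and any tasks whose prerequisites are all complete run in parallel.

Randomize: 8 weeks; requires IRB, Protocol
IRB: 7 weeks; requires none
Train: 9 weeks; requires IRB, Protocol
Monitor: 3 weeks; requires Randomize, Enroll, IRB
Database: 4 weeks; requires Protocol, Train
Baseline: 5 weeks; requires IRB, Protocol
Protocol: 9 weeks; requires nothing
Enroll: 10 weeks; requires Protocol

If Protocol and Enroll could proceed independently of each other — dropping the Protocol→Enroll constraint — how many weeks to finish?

Before: longest chain Protocol→Train→Database = 9+9+4 = 22, finish 22.
Without Protocol→Enroll, Enroll's earliest start moves from 9 to 0.
New critical path: Protocol→Train→Database = 9+9+4 = 22 ⇒ 22 weeks.

22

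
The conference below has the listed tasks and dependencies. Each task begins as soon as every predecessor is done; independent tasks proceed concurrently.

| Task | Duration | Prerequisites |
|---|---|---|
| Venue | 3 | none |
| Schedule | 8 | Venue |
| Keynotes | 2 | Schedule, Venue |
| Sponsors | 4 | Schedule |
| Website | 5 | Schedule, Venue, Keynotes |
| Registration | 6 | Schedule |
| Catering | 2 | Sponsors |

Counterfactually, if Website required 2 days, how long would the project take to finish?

17

As given, the longest chain is Venue→Schedule→Keynotes→Website = 3+8+2+5 = 18, so the finish is 18 days.
Since Website is critical, the -3 change carries straight to that chain (now 15 days).
The binding chain switches to Venue→Schedule→Sponsors→Catering = 3+8+4+2 = 17; finish 17 days.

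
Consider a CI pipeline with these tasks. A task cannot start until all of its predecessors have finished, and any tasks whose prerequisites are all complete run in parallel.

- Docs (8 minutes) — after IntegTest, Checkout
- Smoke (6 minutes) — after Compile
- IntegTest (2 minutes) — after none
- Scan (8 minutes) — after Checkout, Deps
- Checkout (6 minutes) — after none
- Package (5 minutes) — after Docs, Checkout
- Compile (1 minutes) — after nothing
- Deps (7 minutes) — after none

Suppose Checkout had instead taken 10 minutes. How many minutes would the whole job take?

23

As given, the longest chain is Checkout→Docs→Package = 6+8+5 = 19, so the finish is 19 minutes.
Since Checkout is critical, the +4 change carries straight to that chain (now 23 minutes).
The critical path is still Checkout→Docs→Package; finish is now 23 minutes.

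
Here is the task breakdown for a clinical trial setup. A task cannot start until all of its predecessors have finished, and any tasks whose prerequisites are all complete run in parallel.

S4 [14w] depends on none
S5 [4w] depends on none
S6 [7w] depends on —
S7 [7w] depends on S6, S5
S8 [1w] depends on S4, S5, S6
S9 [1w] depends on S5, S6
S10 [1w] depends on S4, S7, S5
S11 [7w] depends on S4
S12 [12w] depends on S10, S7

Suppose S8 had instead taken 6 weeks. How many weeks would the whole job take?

27

As given, the longest chain is S4→S10→S12 = 14+1+12 = 27, so the finish is 27 weeks.
S8 is off the critical path — its longest chain is 15 weeks, giving 12 of slack.
That remains the longest chain; total 27 weeks.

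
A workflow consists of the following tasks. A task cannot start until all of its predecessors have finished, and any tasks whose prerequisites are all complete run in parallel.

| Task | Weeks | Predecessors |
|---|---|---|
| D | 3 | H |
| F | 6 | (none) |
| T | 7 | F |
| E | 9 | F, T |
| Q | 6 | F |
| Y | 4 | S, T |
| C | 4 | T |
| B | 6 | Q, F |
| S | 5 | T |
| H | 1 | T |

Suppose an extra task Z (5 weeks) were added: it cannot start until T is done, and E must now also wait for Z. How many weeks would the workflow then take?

27

Originally the workflow takes 22 weeks.
With Z inserted, E now waits for max(F, T, Z).
New critical path: F→T→Z→E = 6+7+5+9 = 27 ⇒ 27 weeks.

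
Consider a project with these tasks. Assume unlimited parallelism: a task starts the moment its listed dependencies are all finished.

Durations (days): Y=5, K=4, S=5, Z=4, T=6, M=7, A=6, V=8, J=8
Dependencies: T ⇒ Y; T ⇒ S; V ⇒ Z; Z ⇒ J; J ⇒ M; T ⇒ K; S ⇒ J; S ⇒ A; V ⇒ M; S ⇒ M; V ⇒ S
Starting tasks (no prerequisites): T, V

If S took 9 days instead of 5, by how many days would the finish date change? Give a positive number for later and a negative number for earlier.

4

Critical path before the change: V→S→J→M = 8+5+8+7 = 28 giving 28 days.
Since S is critical, the +4 change carries straight to that chain (now 32 days).
No other chain overtakes it, so the finish is 32 days.
Change in finish: 32 − 28 = +4 days.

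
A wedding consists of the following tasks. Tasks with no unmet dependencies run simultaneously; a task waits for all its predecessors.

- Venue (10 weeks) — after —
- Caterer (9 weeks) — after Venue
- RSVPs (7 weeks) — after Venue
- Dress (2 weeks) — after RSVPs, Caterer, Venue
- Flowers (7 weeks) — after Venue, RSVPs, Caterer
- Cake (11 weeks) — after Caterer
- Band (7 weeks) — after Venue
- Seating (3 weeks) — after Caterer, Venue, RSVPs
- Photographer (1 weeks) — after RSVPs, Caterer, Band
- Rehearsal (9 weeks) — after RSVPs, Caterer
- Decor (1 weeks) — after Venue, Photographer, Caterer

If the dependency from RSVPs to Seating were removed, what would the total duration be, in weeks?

Original critical path: Venue→Caterer→Cake = 10+9+11 = 30 ⇒ 30 weeks.
Dropping RSVPs→Seating doesn't change Seating's earliest start (19); another predecessor still binds.
New critical path: Venue→Caterer→Cake = 10+9+11 = 30 ⇒ 30 weeks.

30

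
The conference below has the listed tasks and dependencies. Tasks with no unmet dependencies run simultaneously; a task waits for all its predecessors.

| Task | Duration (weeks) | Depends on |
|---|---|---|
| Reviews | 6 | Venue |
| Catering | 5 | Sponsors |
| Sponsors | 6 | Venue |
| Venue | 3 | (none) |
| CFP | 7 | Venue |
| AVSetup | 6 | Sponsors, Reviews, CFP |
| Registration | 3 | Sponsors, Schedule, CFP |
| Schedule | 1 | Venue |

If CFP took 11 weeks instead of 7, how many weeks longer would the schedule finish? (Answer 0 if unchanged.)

4

The binding path is Venue→CFP→AVSetup = 3+7+6 = 16; finish at 16 weeks.
CFP is on the critical path; changing it to 11 makes that path 20 weeks.
That remains the longest chain; total 20 weeks.
Change in finish: 20 − 16 = +4 weeks.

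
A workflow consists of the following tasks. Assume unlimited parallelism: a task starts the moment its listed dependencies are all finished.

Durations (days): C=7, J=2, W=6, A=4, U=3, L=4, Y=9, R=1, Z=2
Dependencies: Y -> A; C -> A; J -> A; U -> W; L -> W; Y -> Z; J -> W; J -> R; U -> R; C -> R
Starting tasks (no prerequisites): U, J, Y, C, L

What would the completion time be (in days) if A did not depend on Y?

Original critical path: Y→A = 9+4 = 13 ⇒ 13 days.
Without Y→A, A's earliest start moves from 9 to 7.
The longest chain is now Y→Z = 9+2 = 11, so the workflow takes 11 days.

11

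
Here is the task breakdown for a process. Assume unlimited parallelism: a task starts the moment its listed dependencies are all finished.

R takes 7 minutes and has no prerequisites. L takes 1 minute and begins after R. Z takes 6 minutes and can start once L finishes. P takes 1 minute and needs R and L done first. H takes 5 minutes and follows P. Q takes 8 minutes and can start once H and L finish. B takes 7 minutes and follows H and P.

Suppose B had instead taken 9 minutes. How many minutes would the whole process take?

23

As given, the longest chain is R→L→P→H→Q = 7+1+1+5+8 = 22, so the finish is 22 minutes.
B is off the critical path — its longest chain is 21 minutes, giving 1 of slack.
New critical path: R→L→P→H→B = 7+1+1+5+9 = 23 ⇒ 23 minutes.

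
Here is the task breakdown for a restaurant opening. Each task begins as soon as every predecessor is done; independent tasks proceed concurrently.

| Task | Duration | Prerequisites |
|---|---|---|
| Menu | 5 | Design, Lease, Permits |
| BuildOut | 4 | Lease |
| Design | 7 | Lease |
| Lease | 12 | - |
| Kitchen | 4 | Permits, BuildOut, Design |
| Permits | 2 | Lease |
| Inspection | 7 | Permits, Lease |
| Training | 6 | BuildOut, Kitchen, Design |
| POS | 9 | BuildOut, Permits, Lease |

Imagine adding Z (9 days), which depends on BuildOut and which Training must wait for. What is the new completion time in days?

Originally the schedule takes 29 days.
With Z inserted, Training now waits for max(BuildOut, Kitchen, Design, Z).
New critical path: Lease→BuildOut→Z→Training = 12+4+9+6 = 31 ⇒ 31 days.

31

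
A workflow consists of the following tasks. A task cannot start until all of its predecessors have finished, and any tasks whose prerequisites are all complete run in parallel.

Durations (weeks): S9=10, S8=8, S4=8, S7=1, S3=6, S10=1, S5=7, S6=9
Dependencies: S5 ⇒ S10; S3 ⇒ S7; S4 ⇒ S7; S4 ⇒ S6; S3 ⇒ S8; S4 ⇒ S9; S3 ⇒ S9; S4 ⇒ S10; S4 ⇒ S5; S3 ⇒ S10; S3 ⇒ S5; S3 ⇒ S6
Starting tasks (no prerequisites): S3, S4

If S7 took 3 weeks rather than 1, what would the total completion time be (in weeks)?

18

Actual critical path: S4→S9 = 8+10 = 18 ⇒ 18 weeks.
The longest path through S7 is only 9 weeks, so S7 has float 9.
The critical path is still S4→S9; finish is now 18 weeks.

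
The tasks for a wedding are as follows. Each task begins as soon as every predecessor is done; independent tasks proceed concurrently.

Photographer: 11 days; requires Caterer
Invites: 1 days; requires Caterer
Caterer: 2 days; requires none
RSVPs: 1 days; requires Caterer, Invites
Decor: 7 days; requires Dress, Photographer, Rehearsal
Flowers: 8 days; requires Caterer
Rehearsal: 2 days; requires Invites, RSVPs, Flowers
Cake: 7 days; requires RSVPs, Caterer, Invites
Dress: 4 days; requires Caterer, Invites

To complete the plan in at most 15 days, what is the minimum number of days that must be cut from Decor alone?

5

Current finish: 20 days; target: 15.
Decor is on every critical path, so each day cut from Decor cuts the finish by one (this holds down to a finish of 14).
Need 20 − 15 = 5 days off Decor → Decor becomes 2 days, finish becomes 15.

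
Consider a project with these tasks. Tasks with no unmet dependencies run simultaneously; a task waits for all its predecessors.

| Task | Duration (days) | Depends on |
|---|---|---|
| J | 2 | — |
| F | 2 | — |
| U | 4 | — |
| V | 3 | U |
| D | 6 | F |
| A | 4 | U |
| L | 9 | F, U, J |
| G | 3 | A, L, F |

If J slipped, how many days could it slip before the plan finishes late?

2

U→L→G = 4+9+3 = 16 sets the makespan at 16 days.
J finishes as early as 2 and must finish by 4.
So J can slip 4 − 2 = 2 days.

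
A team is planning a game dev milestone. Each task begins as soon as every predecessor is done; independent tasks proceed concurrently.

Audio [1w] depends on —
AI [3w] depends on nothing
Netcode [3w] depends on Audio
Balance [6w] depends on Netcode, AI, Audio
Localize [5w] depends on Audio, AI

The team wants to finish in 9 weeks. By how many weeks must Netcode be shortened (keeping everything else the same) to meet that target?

Current finish: 10 weeks; target: 9.
Netcode is on every critical path, so each week cut from Netcode cuts the finish by one (this holds down to a finish of 9).
Need 10 − 9 = 1 week off Netcode → Netcode becomes 2 weeks, finish becomes 9.

1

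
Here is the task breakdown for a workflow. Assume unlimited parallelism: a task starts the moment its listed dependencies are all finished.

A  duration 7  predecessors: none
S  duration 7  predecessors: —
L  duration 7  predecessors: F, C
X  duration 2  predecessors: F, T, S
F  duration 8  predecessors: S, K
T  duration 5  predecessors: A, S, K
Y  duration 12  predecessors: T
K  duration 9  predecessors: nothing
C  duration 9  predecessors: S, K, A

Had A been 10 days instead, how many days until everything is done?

Critical path before the change: K→T→Y = 9+5+12 = 26 giving 26 days.
A has 2 days of float (longest path through it is 24).
New critical path: A→T→Y = 10+5+12 = 27 ⇒ 27 days.

27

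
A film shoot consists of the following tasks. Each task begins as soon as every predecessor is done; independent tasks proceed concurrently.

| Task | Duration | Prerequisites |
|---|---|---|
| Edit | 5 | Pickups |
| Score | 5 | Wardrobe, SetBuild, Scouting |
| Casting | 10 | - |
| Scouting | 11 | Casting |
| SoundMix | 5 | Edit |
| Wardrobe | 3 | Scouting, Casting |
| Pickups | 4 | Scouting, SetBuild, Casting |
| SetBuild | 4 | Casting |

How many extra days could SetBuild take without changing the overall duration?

Casting→Scouting→Pickups→Edit→SoundMix = 10+11+4+5+5 = 35 sets the makespan at 35 days.
SetBuild finishes as early as 14 and must finish by 21.
Float = 35 − 28 = 7.

7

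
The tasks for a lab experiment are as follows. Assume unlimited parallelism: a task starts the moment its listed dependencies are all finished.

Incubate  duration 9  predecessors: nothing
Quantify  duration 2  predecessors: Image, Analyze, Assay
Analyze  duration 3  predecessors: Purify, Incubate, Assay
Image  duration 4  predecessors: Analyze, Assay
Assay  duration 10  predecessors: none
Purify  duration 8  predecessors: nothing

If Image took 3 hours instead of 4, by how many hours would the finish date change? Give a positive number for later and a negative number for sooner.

-1

Baseline: Assay→Analyze→Image→Quantify = 10+3+4+2 = 19 → 19 hours.
Since Image is critical, the -1 change carries straight to that chain (now 18 hours).
That remains the longest chain; total 18 hours.
Change in finish: 18 − 19 = -1 hours.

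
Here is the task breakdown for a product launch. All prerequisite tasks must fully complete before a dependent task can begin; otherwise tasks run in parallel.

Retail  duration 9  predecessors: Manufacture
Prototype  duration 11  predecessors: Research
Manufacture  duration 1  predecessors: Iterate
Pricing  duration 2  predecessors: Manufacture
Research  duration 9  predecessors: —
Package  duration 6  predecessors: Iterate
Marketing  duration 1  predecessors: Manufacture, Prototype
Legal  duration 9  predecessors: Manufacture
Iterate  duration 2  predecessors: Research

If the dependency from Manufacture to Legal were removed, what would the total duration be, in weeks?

Original critical path: Research→Prototype→Marketing = 9+11+1 = 21 ⇒ 21 weeks.
Without Manufacture→Legal, Legal's earliest start moves from 12 to 0.
New critical path: Research→Prototype→Marketing = 9+11+1 = 21 ⇒ 21 weeks.

21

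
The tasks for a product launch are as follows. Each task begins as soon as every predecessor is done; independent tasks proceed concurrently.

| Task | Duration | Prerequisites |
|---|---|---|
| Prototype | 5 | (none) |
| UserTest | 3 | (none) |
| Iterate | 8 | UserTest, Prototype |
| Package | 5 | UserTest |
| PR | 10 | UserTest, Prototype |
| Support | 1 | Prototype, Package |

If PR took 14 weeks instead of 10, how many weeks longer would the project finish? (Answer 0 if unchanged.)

Critical path before the change: Prototype→PR = 5+10 = 15 giving 15 weeks.
PR lies on that path, so at 14 weeks the path becomes 19 weeks.
That remains the longest chain; total 19 weeks.
Change in finish: 19 − 15 = +4 weeks.

4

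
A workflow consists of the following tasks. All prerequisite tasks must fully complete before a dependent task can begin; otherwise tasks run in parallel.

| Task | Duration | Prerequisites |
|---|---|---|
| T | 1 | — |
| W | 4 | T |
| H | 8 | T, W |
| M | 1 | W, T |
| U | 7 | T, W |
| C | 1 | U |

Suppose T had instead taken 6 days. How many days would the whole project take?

Actual critical path: T→W→H = 1+4+8 = 13 ⇒ 13 days.
T lies on that path, so at 6 days the path becomes 18 days.
No other chain overtakes it, so the finish is 18 days.

18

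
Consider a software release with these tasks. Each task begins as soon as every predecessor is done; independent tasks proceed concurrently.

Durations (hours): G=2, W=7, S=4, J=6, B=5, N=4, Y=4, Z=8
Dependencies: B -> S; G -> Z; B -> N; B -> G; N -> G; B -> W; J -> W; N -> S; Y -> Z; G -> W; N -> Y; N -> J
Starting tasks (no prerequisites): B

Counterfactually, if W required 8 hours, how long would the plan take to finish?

23

Baseline: B→N→J→W = 5+4+6+7 = 22 → 22 hours.
W is on the critical path; changing it to 8 makes that path 23 hours.
No other chain overtakes it, so the finish is 23 hours.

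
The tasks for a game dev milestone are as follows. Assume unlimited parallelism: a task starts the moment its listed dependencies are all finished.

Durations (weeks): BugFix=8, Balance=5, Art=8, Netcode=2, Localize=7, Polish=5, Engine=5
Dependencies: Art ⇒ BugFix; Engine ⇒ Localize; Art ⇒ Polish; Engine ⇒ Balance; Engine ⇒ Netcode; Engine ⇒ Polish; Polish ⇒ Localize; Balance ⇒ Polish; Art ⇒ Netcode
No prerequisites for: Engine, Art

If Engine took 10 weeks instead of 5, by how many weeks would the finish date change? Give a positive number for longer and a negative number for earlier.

Critical path before the change: Engine→Balance→Polish→Localize = 5+5+5+7 = 22 giving 22 weeks.
Engine lies on that path, so at 10 weeks the path becomes 27 weeks.
That remains the longest chain; total 27 weeks.
Change in finish: 27 − 22 = +5 weeks.

5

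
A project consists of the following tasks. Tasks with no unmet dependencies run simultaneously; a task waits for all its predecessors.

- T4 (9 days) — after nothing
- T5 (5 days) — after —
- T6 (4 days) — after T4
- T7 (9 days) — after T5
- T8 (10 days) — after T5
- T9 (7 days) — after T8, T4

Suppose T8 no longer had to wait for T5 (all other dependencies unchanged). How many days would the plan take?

17

Before: longest chain T5→T8→T9 = 5+10+7 = 22, finish 22.
Without T5→T8, T8's earliest start moves from 5 to 0.
The longest chain is now T8→T9 = 10+7 = 17, so the plan takes 17 days.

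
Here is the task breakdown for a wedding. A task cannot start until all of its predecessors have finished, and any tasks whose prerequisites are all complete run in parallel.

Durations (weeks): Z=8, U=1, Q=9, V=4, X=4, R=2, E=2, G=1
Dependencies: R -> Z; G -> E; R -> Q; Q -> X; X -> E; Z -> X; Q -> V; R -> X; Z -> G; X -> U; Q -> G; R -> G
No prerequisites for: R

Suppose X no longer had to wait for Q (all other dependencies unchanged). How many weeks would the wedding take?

Before: longest chain R→Q→X→E = 2+9+4+2 = 17, finish 17.
Without Q→X, X's earliest start moves from 11 to 10.
The longest chain is now R→Z→X→E = 2+8+4+2 = 16, so the wedding takes 16 weeks.

16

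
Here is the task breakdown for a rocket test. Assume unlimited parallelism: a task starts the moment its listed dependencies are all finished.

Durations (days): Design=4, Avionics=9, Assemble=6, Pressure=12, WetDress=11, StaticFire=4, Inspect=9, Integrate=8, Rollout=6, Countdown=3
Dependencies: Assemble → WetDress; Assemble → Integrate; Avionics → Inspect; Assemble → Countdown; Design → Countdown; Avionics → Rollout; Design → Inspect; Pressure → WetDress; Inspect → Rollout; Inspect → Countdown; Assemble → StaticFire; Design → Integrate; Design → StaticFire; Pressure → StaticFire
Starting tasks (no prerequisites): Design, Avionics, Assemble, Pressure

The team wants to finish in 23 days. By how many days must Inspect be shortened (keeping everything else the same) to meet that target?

1

Current finish: 24 days; target: 23.
Inspect is on every critical path, so each day cut from Inspect cuts the finish by one (this holds down to a finish of 23).
Need 24 − 23 = 1 day off Inspect → Inspect becomes 8 days, finish becomes 23.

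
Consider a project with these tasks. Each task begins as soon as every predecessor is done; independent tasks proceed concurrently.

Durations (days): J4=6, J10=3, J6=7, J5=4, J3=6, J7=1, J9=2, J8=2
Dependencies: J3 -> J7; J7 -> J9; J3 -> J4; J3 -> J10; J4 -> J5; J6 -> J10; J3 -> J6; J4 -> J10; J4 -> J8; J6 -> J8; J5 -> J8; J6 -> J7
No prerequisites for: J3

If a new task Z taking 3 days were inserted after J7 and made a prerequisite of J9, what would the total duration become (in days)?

19

Originally the project takes 18 days.
With Z inserted, J9 now waits for max(J7, Z).
New critical path: J3→J6→J7→Z→J9 = 6+7+1+3+2 = 19 ⇒ 19 days.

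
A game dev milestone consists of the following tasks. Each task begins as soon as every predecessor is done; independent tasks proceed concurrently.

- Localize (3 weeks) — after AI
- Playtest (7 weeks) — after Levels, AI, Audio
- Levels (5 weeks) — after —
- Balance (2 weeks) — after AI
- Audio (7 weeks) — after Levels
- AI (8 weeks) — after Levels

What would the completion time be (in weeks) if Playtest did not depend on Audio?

20

Original critical path: Levels→AI→Playtest = 5+8+7 = 20 ⇒ 20 weeks.
Dropping Audio→Playtest doesn't change Playtest's earliest start (13); another predecessor still binds.
The longest chain is now Levels→AI→Playtest = 5+8+7 = 20, so the game dev milestone takes 20 weeks.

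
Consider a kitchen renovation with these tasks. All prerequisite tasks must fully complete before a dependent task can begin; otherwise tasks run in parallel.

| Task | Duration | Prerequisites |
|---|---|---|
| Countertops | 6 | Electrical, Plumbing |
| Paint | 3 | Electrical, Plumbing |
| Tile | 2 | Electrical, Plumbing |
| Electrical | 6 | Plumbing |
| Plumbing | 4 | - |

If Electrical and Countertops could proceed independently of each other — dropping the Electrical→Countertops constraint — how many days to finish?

Before: longest chain Plumbing→Electrical→Countertops = 4+6+6 = 16, finish 16.
Without Electrical→Countertops, Countertops's earliest start moves from 10 to 4.
The longest chain is now Plumbing→Electrical→Paint = 4+6+3 = 13, so the kitchen renovation takes 13 days.

13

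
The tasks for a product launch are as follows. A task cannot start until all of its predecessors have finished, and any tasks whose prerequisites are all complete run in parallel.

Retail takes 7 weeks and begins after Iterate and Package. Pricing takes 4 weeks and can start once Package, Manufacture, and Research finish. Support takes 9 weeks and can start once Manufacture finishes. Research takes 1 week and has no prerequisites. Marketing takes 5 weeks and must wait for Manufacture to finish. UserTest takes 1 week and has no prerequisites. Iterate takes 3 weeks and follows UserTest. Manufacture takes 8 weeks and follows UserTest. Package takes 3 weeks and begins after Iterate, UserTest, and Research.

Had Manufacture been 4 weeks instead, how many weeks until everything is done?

The binding path is UserTest→Manufacture→Support = 1+8+9 = 18; finish at 18 weeks.
Manufacture lies on that path, so at 4 weeks the path becomes 14 weeks.
Now UserTest→Iterate→Package→Retail = 1+3+3+7 = 14 is longest, so the finish becomes 14 weeks.

14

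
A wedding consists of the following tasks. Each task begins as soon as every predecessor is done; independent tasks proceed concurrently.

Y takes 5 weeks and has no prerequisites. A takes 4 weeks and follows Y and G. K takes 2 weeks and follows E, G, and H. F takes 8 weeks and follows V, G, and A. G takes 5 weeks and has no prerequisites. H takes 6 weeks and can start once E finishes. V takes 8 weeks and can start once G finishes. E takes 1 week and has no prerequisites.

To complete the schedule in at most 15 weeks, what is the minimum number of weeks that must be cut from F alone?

Current finish: 21 weeks; target: 15.
F is on every critical path, so each week cut from F cuts the finish by one (this holds down to a finish of 14).
Need 21 − 15 = 6 weeks off F → F becomes 2 weeks, finish becomes 15.

6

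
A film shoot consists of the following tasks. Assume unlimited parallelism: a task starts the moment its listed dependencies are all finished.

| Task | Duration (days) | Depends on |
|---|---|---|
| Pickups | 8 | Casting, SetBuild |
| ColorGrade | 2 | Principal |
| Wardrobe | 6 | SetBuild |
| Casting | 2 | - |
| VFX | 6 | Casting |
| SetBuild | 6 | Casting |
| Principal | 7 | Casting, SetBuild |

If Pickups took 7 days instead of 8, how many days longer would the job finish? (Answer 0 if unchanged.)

The binding path is Casting→SetBuild→Principal→ColorGrade = 2+6+7+2 = 17; finish at 17 days.
Pickups is off the critical path — its longest chain is 16 days, giving 1 of slack.
That remains the longest chain; total 17 days.
Change in finish: 17 − 17 = +0 days.

0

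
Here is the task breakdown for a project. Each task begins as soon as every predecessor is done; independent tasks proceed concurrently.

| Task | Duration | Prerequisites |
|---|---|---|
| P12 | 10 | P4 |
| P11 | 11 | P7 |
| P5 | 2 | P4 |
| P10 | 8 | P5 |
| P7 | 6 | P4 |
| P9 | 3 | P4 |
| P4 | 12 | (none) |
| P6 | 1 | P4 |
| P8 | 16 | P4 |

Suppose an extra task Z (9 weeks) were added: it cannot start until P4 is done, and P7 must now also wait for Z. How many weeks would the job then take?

38

Originally the job takes 29 weeks.
With Z inserted, P7 now waits for max(P4, Z).
New critical path: P4→Z→P7→P11 = 12+9+6+11 = 38 ⇒ 38 weeks.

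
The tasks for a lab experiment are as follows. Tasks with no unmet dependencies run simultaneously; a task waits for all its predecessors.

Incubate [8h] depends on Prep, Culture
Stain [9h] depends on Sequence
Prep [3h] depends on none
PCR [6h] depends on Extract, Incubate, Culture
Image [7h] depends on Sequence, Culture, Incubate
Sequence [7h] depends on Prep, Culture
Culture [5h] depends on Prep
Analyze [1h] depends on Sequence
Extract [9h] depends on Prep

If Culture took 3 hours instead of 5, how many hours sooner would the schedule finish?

Critical path before the change: Prep→Culture→Sequence→Stain = 3+5+7+9 = 24 giving 24 hours.
Culture lies on that path, so at 3 hours the path becomes 22 hours.
No other chain overtakes it, so the finish is 22 hours.
Change in finish: 22 − 24 = -2 hours.

2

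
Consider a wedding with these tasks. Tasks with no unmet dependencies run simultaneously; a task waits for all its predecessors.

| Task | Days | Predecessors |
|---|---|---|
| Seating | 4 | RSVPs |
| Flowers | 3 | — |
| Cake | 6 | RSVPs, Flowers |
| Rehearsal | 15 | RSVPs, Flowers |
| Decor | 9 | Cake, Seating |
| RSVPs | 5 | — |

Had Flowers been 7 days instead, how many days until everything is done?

22

Actual critical path: RSVPs→Cake→Decor = 5+6+9 = 20 ⇒ 20 days.
The longest path through Flowers is only 18 days, so Flowers has float 2.
Now Flowers→Cake→Decor = 7+6+9 = 22 is longest, so the finish becomes 22 days.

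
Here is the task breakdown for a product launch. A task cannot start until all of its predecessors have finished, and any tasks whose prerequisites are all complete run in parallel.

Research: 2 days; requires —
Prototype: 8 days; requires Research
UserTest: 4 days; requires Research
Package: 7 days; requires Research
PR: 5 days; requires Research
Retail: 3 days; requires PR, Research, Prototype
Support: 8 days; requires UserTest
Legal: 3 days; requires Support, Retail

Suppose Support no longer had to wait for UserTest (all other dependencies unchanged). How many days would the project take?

With the dependency in place, Research→UserTest→Support→Legal = 2+4+8+3 = 17 sets the finish at 17 days.
Without UserTest→Support, Support's earliest start moves from 6 to 0.
After: Research→Prototype→Retail→Legal = 2+8+3+3 = 16 → 16 days.

16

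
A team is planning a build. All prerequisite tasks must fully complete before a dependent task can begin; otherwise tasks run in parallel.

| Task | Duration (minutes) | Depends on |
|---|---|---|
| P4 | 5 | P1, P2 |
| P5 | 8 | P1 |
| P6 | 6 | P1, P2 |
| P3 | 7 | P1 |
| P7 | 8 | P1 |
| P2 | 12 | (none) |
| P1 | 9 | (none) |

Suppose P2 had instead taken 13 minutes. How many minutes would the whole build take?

As given, the longest chain is P2→P6 = 12+6 = 18, so the finish is 18 minutes.
P2 is on the critical path; changing it to 13 makes that path 19 minutes.
The critical path is still P2→P6; finish is now 19 minutes.

19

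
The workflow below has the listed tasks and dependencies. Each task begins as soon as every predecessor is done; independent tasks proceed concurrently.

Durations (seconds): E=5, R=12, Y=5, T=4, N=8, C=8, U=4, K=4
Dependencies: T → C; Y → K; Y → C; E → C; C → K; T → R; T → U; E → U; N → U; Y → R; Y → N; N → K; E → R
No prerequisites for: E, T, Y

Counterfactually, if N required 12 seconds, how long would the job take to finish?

Baseline: Y→N→U = 5+8+4 = 17 → 17 seconds.
Since N is critical, the +4 change carries straight to that chain (now 21 seconds).
No other chain overtakes it, so the finish is 21 seconds.

21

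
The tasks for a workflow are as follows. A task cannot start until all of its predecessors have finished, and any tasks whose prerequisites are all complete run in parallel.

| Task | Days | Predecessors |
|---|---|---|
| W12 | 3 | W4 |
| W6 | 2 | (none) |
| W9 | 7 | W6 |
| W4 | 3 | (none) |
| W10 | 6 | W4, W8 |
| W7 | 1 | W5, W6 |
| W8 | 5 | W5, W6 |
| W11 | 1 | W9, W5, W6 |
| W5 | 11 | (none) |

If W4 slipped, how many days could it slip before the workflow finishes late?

13

The longest chain is W5→W8→W10 = 11+5+6 = 22; overall finish 22 days.
The longest chain containing W4 totals 9 days.
So W4 can slip 16 − 3 = 13 days.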